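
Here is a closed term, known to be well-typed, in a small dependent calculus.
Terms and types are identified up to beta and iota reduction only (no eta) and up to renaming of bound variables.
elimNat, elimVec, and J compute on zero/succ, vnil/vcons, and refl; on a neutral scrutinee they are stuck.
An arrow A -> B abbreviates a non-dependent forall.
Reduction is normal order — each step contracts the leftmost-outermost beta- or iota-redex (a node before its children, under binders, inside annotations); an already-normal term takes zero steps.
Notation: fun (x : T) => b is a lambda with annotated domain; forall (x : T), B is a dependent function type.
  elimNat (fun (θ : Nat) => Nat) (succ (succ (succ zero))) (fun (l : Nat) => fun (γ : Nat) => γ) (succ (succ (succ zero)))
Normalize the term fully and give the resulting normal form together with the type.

resulting normal form:
  succ (succ (succ zero))
the term's type:
  Nat
observation: 10 normal-order steps separate the term from its normal form.


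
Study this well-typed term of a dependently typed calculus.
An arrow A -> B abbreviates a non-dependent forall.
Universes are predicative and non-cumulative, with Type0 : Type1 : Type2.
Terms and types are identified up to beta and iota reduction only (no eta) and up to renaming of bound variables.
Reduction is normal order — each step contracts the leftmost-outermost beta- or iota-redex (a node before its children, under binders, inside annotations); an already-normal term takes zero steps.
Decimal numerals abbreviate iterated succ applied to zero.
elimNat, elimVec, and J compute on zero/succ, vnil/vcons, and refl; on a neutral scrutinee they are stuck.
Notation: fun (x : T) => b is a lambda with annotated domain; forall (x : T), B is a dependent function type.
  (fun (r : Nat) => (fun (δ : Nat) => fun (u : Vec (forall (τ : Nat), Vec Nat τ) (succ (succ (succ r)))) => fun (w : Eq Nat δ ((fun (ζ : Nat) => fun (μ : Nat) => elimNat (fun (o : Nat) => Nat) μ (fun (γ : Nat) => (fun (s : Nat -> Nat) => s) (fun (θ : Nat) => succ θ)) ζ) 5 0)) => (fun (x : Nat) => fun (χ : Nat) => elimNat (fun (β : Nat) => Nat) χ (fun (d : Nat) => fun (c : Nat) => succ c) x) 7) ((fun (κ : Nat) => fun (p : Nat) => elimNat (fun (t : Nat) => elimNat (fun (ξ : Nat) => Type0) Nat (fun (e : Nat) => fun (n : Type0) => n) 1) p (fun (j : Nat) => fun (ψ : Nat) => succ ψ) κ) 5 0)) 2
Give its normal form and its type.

resulting normal form:
  fun (r : Vec (forall (δ : Nat), Vec Nat δ) 5) => fun (u : Eq Nat 5 5) => fun (τ : Nat) => succ (succ (succ (succ (succ (succ (succ τ))))))
inferred type:
  Vec (forall (r : Nat), Vec Nat r) 5 -> Eq Nat 5 5 -> Nat -> Nat
observation: the first redex contracted is a beta-redex; the normal form is reached in 66 normal-order steps.


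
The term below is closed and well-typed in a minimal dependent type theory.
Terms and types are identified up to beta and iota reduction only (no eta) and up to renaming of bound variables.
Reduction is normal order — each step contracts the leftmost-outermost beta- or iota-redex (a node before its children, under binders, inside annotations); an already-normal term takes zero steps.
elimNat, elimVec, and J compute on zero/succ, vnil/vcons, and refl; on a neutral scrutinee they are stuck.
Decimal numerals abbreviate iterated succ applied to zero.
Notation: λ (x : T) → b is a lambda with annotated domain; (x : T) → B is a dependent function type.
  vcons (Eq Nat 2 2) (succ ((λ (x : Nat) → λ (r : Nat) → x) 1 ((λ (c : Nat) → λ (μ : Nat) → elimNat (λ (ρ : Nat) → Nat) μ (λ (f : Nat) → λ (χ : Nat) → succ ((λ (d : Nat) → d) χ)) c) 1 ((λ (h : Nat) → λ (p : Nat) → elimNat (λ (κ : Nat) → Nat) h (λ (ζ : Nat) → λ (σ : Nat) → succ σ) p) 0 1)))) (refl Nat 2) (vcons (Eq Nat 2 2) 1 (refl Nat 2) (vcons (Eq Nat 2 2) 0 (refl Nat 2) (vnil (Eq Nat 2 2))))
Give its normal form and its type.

normal form:
  vcons (Eq Nat 2 2) 2 (refl Nat 2) (vcons (Eq Nat 2 2) 1 (refl Nat 2) (vcons (Eq Nat 2 2) 0 (refl Nat 2) (vnil (Eq Nat 2 2))))
type:
  Vec (Eq Nat 2 2) 3
observation: 2 normal-order steps normalize the term, beginning with a beta-redex.


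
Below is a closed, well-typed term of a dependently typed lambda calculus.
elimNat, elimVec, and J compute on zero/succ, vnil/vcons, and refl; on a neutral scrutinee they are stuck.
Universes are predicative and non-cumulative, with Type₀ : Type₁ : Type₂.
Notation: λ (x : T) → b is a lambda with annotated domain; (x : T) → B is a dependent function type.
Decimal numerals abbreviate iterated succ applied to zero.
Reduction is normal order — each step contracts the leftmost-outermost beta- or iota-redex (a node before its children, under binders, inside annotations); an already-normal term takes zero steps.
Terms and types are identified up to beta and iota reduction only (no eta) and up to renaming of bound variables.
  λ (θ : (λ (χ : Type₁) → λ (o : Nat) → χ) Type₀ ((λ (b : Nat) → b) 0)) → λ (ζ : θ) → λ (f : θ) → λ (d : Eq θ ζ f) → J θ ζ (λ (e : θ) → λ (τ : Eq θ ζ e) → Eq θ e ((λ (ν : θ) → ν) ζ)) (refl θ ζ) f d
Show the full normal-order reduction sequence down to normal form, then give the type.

normal-order reduction:
  λ (θ : (λ (χ : Type₁) → λ (o : Nat) → χ) Type₀ ((λ (b : Nat) → b) 0)) → λ (ζ : θ) → λ (f : θ) → λ (d : Eq θ ζ f) → J θ ζ (λ (e : θ) → λ (τ : Eq θ ζ e) → Eq θ e ((λ (ν : θ) → ν) ζ)) (refl θ ζ) f d
  ~> λ (θ : (λ (χ : Nat) → Type₀) ((λ (o : Nat) → o) 0)) → λ (b : θ) → λ (ζ : θ) → λ (f : Eq θ b ζ) → J θ b (λ (d : θ) → λ (e : Eq θ b d) → Eq θ d ((λ (τ : θ) → τ) b)) (refl θ b) ζ f
  ~> λ (θ : Type₀) → λ (χ : θ) → λ (o : θ) → λ (b : Eq θ χ o) → J θ χ (λ (ζ : θ) → λ (f : Eq θ χ ζ) → Eq θ ζ ((λ (d : θ) → d) χ)) (refl θ χ) o b
  ~> λ (θ : Type₀) → λ (χ : θ) → λ (o : θ) → λ (b : Eq θ χ o) → J θ χ (λ (ζ : θ) → λ (f : Eq θ χ ζ) → Eq θ ζ χ) (refl θ χ) o b
type:
  (θ : Type₀) → (χ : θ) → (o : θ) → (b : Eq θ χ o) → Eq θ o χ


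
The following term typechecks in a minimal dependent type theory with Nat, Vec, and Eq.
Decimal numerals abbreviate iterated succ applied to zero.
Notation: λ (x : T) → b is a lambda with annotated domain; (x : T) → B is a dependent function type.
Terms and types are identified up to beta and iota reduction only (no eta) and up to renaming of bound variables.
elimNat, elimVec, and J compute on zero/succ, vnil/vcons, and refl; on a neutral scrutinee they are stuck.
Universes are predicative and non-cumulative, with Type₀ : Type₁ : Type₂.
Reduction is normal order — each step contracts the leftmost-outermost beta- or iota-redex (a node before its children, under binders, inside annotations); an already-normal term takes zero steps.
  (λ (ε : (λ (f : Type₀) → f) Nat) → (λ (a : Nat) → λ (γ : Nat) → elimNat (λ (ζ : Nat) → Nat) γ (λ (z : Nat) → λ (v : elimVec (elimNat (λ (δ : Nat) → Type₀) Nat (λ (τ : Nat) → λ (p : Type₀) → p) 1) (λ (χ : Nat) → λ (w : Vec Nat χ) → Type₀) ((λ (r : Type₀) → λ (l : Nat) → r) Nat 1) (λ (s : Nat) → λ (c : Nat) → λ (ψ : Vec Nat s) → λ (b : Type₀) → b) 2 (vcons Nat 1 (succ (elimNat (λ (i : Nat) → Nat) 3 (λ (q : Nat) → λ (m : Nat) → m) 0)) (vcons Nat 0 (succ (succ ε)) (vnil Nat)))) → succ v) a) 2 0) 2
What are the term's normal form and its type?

reduced normal form:
  2
inferred type:
  Nat
observation: the term reaches its normal form after 10 normal-order steps.


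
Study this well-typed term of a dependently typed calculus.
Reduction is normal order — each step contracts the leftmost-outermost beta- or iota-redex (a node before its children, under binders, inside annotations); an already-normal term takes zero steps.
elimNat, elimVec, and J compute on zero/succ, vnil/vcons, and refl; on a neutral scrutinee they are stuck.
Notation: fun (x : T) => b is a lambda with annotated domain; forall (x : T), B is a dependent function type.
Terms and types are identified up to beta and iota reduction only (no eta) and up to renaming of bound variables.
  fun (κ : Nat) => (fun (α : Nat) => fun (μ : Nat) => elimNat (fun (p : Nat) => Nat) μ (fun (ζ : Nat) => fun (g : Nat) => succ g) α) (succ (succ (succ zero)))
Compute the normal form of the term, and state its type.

reduced normal form:
  fun (κ : Nat) => fun (α : Nat) => succ (succ (succ α))
inferred type:
  forall (κ : Nat), forall (α : Nat), Nat


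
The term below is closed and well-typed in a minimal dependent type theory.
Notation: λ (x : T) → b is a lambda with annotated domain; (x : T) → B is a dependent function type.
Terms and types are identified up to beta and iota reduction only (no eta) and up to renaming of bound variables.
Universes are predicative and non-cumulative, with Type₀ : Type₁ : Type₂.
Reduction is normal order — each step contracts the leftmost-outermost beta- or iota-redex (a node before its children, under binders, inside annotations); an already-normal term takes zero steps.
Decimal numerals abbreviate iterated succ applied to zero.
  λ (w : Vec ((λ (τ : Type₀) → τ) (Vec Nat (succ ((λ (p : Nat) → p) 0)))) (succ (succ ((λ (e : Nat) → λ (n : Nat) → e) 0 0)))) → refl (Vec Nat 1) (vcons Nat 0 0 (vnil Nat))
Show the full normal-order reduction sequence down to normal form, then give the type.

normal-order reduction:
  λ (w : Vec ((λ (τ : Type₀) → τ) (Vec Nat (succ ((λ (p : Nat) → p) 0)))) (succ (succ ((λ (e : Nat) → λ (n : Nat) → e) 0 0)))) → refl (Vec Nat 1) (vcons Nat 0 0 (vnil Nat))
  ~> λ (w : Vec (Vec Nat (succ ((λ (τ : Nat) → τ) 0))) (succ (succ ((λ (p : Nat) → λ (e : Nat) → p) 0 0)))) → refl (Vec Nat 1) (vcons Nat 0 0 (vnil Nat))
  ~> λ (w : Vec (Vec Nat 1) (succ (succ ((λ (τ : Nat) → λ (p : Nat) → τ) 0 0)))) → refl (Vec Nat 1) (vcons Nat 0 0 (vnil Nat))
  ~> λ (w : Vec (Vec Nat 1) (succ (succ ((λ (τ : Nat) → 0) 0)))) → refl (Vec Nat 1) (vcons Nat 0 0 (vnil Nat))
  ~> λ (w : Vec (Vec Nat 1) 2) → refl (Vec Nat 1) (vcons Nat 0 0 (vnil Nat))
the term's type:
  (w : Vec (Vec Nat 1) 2) → Eq (Vec Nat 1) (vcons Nat 0 0 (vnil Nat)) (vcons Nat 0 0 (vnil Nat))


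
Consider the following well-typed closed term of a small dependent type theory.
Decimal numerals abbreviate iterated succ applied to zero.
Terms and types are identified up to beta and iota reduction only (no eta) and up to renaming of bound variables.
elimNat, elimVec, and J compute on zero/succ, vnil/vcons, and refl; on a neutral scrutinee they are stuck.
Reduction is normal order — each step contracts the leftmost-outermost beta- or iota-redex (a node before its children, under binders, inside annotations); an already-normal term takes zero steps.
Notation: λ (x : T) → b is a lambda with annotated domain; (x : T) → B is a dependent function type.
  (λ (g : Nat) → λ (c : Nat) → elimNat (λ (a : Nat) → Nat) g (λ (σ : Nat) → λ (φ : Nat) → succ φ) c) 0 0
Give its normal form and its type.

normal form:
  0
inferred type:
  Nat


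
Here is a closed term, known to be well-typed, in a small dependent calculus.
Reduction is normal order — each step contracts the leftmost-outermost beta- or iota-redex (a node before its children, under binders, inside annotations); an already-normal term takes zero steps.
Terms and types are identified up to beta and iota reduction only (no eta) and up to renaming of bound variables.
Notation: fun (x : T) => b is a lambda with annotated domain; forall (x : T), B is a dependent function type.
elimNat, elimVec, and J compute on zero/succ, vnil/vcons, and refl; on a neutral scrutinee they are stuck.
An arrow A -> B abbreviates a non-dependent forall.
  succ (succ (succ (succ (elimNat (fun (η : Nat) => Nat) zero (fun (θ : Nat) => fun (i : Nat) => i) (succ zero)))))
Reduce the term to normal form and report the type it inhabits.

reduced normal form:
  succ (succ (succ (succ zero)))
the term's type:
  Nat
observation: the term reaches its normal form after 4 normal-order steps.


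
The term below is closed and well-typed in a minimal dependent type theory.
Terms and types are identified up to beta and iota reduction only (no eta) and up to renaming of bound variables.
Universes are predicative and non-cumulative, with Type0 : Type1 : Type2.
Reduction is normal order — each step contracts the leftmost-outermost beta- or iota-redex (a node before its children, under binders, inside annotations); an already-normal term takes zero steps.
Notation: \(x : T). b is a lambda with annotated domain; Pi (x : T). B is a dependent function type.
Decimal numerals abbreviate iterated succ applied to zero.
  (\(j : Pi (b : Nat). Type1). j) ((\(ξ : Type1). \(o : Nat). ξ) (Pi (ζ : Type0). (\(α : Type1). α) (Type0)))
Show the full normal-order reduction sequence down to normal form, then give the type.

reduction (normal order):
  (\(j : Pi (b : Nat). Type1). j) ((\(ξ : Type1). \(o : Nat). ξ) (Pi (ζ : Type0). (\(α : Type1). α) (Type0)))
  ~> (\(j : Type1). \(b : Nat). j) (Pi (ξ : Type0). (\(o : Type1). o) (Type0))
  ~> \(j : Nat). Pi (b : Type0). (\(ξ : Type1). ξ) (Type0)
  ~> \(j : Nat). Pi (b : Type0). Type0
type:
  Pi (j : Nat). Type1


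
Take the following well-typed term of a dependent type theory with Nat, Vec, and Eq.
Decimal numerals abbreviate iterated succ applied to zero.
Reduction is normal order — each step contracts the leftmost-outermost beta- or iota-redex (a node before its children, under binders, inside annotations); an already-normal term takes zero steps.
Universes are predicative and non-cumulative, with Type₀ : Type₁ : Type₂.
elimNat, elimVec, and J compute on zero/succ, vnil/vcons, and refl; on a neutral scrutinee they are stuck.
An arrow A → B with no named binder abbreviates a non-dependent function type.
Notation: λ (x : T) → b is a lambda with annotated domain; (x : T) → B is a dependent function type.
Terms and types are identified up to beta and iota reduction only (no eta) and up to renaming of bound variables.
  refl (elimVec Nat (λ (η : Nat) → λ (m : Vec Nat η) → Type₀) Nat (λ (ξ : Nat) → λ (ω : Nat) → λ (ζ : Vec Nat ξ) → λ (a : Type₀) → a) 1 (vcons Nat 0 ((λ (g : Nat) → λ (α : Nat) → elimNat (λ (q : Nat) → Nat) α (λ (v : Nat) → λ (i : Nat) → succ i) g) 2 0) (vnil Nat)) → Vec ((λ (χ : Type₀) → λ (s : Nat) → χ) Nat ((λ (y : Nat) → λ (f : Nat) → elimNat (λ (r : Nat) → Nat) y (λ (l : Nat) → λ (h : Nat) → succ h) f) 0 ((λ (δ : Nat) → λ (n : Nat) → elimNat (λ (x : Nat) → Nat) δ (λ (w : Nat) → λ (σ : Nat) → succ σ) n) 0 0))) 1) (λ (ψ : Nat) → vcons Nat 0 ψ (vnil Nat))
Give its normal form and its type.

reduced normal form:
  refl (Nat → Vec Nat 1) (λ (η : Nat) → vcons Nat 0 η (vnil Nat))
type:
  Eq (Nat → Vec Nat 1) (λ (η : Nat) → vcons Nat 0 η (vnil Nat)) (λ (m : Nat) → vcons Nat 0 m (vnil Nat))


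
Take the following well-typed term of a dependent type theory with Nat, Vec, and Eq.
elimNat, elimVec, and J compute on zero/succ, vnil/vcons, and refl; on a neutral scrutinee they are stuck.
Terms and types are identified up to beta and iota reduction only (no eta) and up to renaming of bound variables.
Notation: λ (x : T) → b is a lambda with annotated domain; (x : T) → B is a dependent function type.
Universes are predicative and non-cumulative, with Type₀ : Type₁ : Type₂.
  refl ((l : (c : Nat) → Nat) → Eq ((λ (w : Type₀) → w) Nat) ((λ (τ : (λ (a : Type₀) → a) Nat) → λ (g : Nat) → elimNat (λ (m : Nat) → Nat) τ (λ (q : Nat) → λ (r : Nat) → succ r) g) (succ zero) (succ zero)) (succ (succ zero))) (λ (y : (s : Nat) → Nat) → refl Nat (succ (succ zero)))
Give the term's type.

inferred type:
  Eq ((l : (c : Nat) → Nat) → Eq Nat (succ (succ zero)) (succ (succ zero))) (λ (w : (τ : Nat) → Nat) → refl Nat (succ (succ zero))) (λ (a : (g : Nat) → Nat) → refl Nat (succ (succ zero)))


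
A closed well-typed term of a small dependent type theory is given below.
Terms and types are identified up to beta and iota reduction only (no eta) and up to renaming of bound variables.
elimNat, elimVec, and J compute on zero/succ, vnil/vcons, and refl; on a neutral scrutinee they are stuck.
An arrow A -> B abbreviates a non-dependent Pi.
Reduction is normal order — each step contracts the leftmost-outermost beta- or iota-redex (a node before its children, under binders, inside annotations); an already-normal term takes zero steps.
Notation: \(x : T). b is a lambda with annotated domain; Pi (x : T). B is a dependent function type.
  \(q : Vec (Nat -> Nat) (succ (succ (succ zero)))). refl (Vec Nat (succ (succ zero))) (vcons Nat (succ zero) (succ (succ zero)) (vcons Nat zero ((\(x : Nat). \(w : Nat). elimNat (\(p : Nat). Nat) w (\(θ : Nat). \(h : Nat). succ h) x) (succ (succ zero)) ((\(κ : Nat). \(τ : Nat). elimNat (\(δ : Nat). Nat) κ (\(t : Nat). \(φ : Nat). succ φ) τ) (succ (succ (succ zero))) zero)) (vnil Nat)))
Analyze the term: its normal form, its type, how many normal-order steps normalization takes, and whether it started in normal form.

reduced normal form:
  \(q : Vec (Nat -> Nat) (succ (succ (succ zero)))). refl (Vec Nat (succ (succ zero))) (vcons Nat (succ zero) (succ (succ zero)) (vcons Nat zero (succ (succ (succ (succ (succ zero))))) (vnil Nat)))
type:
  Vec (Nat -> Nat) (succ (succ (succ zero))) -> Eq (Vec Nat (succ (succ zero))) (vcons Nat (succ zero) (succ (succ zero)) (vcons Nat zero (succ (succ (succ (succ (succ zero))))) (vnil Nat))) (vcons Nat (succ zero) (succ (succ zero)) (vcons Nat zero (succ (succ (succ (succ (succ zero))))) (vnil Nat)))
steps to reach normal form (normal order): 12
term was already normal: no
first redex: a beta-redex


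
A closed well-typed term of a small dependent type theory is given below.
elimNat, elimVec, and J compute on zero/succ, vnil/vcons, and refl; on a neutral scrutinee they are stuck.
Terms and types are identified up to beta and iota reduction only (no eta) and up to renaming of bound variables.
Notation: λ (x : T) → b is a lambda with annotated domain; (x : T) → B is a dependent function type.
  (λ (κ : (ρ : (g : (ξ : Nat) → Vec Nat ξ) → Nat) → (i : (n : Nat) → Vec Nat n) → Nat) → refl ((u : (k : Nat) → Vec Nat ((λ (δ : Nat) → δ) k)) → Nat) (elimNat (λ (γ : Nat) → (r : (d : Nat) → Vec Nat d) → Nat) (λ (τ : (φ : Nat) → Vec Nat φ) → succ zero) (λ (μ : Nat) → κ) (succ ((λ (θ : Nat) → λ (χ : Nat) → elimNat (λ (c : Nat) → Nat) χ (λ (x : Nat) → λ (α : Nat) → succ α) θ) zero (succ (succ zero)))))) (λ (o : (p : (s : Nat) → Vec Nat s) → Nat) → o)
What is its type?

type:
  Eq ((κ : (ρ : Nat) → Vec Nat ρ) → Nat) (λ (g : (ξ : Nat) → Vec Nat ξ) → succ zero) (λ (i : (n : Nat) → Vec Nat n) → succ zero)


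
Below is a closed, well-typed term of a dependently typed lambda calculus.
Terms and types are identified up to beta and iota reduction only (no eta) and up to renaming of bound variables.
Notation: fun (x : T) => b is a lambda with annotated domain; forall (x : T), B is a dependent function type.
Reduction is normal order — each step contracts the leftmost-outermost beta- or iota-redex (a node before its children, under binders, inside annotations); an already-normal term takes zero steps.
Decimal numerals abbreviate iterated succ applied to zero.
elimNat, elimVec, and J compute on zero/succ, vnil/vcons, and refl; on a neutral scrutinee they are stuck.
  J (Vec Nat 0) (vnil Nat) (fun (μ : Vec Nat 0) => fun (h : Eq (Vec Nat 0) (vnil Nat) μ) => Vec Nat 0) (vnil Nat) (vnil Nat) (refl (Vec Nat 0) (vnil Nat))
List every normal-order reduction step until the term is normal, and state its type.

normal-order reduction:
  J (Vec Nat 0) (vnil Nat) (fun (μ : Vec Nat 0) => fun (h : Eq (Vec Nat 0) (vnil Nat) μ) => Vec Nat 0) (vnil Nat) (vnil Nat) (refl (Vec Nat 0) (vnil Nat))
  ~> vnil Nat
type:
  Vec Nat 0


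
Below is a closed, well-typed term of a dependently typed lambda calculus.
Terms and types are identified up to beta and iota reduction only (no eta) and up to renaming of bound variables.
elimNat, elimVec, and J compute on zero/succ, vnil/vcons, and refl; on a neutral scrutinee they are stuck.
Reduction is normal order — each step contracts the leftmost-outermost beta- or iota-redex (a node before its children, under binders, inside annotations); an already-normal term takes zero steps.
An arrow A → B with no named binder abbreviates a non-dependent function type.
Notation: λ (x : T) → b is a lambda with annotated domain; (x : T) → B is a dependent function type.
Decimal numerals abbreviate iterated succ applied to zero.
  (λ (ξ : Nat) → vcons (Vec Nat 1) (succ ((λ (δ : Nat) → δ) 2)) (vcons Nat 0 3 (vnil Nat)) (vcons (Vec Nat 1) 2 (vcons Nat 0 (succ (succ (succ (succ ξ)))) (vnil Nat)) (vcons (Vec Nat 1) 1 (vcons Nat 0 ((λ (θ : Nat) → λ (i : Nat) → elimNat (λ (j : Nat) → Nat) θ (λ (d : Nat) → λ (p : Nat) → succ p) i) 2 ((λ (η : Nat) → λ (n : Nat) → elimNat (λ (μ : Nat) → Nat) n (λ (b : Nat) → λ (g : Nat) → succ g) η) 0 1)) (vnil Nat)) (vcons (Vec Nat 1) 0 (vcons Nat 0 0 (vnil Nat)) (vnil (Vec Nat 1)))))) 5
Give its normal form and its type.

normal form:
  vcons (Vec Nat 1) 3 (vcons Nat 0 3 (vnil Nat)) (vcons (Vec Nat 1) 2 (vcons Nat 0 9 (vnil Nat)) (vcons (Vec Nat 1) 1 (vcons Nat 0 3 (vnil Nat)) (vcons (Vec Nat 1) 0 (vcons Nat 0 0 (vnil Nat)) (vnil (Vec Nat 1)))))
type:
  Vec (Vec Nat 1) 4


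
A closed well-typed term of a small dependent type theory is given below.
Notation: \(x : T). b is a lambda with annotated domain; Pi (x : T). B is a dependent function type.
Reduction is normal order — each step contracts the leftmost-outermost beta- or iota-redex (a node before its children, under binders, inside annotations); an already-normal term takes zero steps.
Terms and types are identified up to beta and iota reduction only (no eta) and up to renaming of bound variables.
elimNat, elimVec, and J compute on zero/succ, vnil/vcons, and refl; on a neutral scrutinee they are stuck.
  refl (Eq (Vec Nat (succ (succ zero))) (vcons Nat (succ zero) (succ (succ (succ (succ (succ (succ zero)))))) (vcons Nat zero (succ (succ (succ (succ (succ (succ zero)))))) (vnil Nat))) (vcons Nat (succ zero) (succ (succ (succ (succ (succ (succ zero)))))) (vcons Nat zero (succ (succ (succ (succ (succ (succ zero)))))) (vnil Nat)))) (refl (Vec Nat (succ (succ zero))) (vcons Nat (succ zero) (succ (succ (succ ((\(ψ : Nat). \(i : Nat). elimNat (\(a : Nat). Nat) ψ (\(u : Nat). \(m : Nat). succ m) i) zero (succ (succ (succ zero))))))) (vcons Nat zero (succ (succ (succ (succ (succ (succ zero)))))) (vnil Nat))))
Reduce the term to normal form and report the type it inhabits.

reduced normal form:
  refl (Eq (Vec Nat (succ (succ zero))) (vcons Nat (succ zero) (succ (succ (succ (succ (succ (succ zero)))))) (vcons Nat zero (succ (succ (succ (succ (succ (succ zero)))))) (vnil Nat))) (vcons Nat (succ zero) (succ (succ (succ (succ (succ (succ zero)))))) (vcons Nat zero (succ (succ (succ (succ (succ (succ zero)))))) (vnil Nat)))) (refl (Vec Nat (succ (succ zero))) (vcons Nat (succ zero) (succ (succ (succ (succ (succ (succ zero)))))) (vcons Nat zero (succ (succ (succ (succ (succ (succ zero)))))) (vnil Nat))))
the term's type:
  Eq (Eq (Vec Nat (succ (succ zero))) (vcons Nat (succ zero) (succ (succ (succ (succ (succ (succ zero)))))) (vcons Nat zero (succ (succ (succ (succ (succ (succ zero)))))) (vnil Nat))) (vcons Nat (succ zero) (succ (succ (succ (succ (succ (succ zero)))))) (vcons Nat zero (succ (succ (succ (succ (succ (succ zero)))))) (vnil Nat)))) (refl (Vec Nat (succ (succ zero))) (vcons Nat (succ zero) (succ (succ (succ (succ (succ (succ zero)))))) (vcons Nat zero (succ (succ (succ (succ (succ (succ zero)))))) (vnil Nat)))) (refl (Vec Nat (succ (succ zero))) (vcons Nat (succ zero) (succ (succ (succ (succ (succ (succ zero)))))) (vcons Nat zero (succ (succ (succ (succ (succ (succ zero)))))) (vnil Nat))))
observation: normalization takes exactly 12 steps under the normal-order strategy.


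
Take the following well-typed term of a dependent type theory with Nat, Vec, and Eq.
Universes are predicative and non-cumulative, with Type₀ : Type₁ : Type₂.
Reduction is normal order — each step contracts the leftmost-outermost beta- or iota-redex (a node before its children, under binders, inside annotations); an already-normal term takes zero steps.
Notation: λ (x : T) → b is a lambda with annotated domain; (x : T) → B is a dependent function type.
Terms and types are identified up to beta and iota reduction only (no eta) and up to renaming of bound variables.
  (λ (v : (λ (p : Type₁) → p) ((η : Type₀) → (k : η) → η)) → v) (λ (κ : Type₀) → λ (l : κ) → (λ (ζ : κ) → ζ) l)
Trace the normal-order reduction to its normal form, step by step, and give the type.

reduction (normal order):
  (λ (v : (λ (p : Type₁) → p) ((η : Type₀) → (k : η) → η)) → v) (λ (κ : Type₀) → λ (l : κ) → (λ (ζ : κ) → ζ) l)
  ~> λ (v : Type₀) → λ (p : v) → (λ (η : v) → η) p
  ~> λ (v : Type₀) → λ (p : v) → p
inferred type:
  (v : Type₀) → (p : v) → v


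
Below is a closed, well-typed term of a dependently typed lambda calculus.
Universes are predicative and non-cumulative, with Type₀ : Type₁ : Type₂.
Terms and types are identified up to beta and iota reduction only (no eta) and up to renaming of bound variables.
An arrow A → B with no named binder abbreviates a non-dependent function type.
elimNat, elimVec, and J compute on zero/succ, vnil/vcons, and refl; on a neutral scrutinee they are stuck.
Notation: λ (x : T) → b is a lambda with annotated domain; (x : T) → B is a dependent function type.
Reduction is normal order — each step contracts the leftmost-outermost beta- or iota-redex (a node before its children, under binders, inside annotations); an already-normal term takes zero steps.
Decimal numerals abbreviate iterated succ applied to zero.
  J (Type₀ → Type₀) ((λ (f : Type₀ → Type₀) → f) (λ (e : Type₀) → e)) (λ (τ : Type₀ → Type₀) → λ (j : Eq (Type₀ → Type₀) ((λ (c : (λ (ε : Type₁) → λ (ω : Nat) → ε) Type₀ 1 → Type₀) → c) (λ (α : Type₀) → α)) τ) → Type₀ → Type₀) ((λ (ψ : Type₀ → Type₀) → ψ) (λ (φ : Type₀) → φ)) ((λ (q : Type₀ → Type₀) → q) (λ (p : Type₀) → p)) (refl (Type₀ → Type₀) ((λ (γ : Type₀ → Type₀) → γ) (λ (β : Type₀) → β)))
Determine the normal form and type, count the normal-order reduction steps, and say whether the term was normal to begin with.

normal form:
  λ (f : Type₀) → f
the term's type:
  Type₀ → Type₀
normal-order step count: 2
started in normal form: no
first contracted redex: a J iota-redex


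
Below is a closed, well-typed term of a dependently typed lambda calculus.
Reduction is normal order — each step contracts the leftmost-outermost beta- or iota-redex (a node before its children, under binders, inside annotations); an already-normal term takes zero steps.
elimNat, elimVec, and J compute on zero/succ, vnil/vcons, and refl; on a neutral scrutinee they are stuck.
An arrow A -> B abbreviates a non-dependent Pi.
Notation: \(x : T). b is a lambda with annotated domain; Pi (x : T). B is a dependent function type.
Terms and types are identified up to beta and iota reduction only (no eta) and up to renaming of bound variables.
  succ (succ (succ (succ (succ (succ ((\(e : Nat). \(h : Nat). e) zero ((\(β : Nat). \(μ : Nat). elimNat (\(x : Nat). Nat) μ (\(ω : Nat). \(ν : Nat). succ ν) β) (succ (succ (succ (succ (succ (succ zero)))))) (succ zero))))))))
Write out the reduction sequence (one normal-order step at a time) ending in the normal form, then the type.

reduction (normal order):
  succ (succ (succ (succ (succ (succ ((\(e : Nat). \(h : Nat). e) zero ((\(β : Nat). \(μ : Nat). elimNat (\(x : Nat). Nat) μ (\(ω : Nat). \(ν : Nat). succ ν) β) (succ (succ (succ (succ (succ (succ zero)))))) (succ zero))))))))
  ~> succ (succ (succ (succ (succ (succ ((\(e : Nat). zero) ((\(h : Nat). \(β : Nat). elimNat (\(μ : Nat). Nat) β (\(x : Nat). \(ω : Nat). succ ω) h) (succ (succ (succ (succ (succ (succ zero)))))) (succ zero))))))))
  ~> succ (succ (succ (succ (succ (succ zero)))))
inferred type:
  Nat


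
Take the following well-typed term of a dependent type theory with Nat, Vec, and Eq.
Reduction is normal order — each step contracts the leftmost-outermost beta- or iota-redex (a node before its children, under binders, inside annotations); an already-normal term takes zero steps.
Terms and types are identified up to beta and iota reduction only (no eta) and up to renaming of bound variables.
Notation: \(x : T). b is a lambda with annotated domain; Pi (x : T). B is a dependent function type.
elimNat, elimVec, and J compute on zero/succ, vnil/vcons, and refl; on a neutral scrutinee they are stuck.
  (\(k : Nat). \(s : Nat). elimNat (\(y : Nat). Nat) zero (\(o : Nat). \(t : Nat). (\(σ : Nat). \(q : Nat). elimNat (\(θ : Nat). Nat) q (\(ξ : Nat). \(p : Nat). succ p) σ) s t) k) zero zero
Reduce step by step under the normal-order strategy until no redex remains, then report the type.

reduction (normal order):
  (\(k : Nat). \(s : Nat). elimNat (\(y : Nat). Nat) zero (\(o : Nat). \(t : Nat). (\(σ : Nat). \(q : Nat). elimNat (\(θ : Nat). Nat) q (\(ξ : Nat). \(p : Nat). succ p) σ) s t) k) zero zero
  ~> (\(k : Nat). elimNat (\(s : Nat). Nat) zero (\(y : Nat). \(o : Nat). (\(t : Nat). \(σ : Nat). elimNat (\(q : Nat). Nat) σ (\(θ : Nat). \(ξ : Nat). succ ξ) t) k o) zero) zero
  ~> elimNat (\(k : Nat). Nat) zero (\(s : Nat). \(y : Nat). (\(o : Nat). \(t : Nat). elimNat (\(σ : Nat). Nat) t (\(q : Nat). \(θ : Nat). succ θ) o) zero y) zero
  ~> zero
type:
  Nat


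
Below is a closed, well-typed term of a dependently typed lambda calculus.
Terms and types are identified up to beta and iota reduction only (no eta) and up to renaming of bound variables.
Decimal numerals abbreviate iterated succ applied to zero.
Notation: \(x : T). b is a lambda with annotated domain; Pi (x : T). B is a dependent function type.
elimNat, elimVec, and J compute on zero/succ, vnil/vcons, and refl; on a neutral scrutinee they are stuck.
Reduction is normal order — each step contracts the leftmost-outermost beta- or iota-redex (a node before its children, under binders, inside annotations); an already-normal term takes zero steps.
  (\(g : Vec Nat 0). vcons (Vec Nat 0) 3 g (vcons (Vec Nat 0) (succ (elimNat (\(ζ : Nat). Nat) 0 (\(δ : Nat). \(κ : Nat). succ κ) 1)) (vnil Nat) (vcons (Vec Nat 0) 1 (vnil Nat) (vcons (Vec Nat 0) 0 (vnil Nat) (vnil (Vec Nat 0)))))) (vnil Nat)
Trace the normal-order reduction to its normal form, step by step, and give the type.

reduction (normal order):
  (\(g : Vec Nat 0). vcons (Vec Nat 0) 3 g (vcons (Vec Nat 0) (succ (elimNat (\(ζ : Nat). Nat) 0 (\(δ : Nat). \(κ : Nat). succ κ) 1)) (vnil Nat) (vcons (Vec Nat 0) 1 (vnil Nat) (vcons (Vec Nat 0) 0 (vnil Nat) (vnil (Vec Nat 0)))))) (vnil Nat)
  ~> vcons (Vec Nat 0) 3 (vnil Nat) (vcons (Vec Nat 0) (succ (elimNat (\(g : Nat). Nat) 0 (\(ζ : Nat). \(δ : Nat). succ δ) 1)) (vnil Nat) (vcons (Vec Nat 0) 1 (vnil Nat) (vcons (Vec Nat 0) 0 (vnil Nat) (vnil (Vec Nat 0)))))
  ~> vcons (Vec Nat 0) 3 (vnil Nat) (vcons (Vec Nat 0) (succ ((\(g : Nat). \(ζ : Nat). succ ζ) 0 (elimNat (\(δ : Nat). Nat) 0 (\(κ : Nat). \(o : Nat). succ o) 0))) (vnil Nat) (vcons (Vec Nat 0) 1 (vnil Nat) (vcons (Vec Nat 0) 0 (vnil Nat) (vnil (Vec Nat 0)))))
  ~> vcons (Vec Nat 0) 3 (vnil Nat) (vcons (Vec Nat 0) (succ ((\(g : Nat). succ g) (elimNat (\(ζ : Nat). Nat) 0 (\(δ : Nat). \(κ : Nat). succ κ) 0))) (vnil Nat) (vcons (Vec Nat 0) 1 (vnil Nat) (vcons (Vec Nat 0) 0 (vnil Nat) (vnil (Vec Nat 0)))))
  ~> vcons (Vec Nat 0) 3 (vnil Nat) (vcons (Vec Nat 0) (succ (succ (elimNat (\(g : Nat). Nat) 0 (\(ζ : Nat). \(δ : Nat). succ δ) 0))) (vnil Nat) (vcons (Vec Nat 0) 1 (vnil Nat) (vcons (Vec Nat 0) 0 (vnil Nat) (vnil (Vec Nat 0)))))
  ~> vcons (Vec Nat 0) 3 (vnil Nat) (vcons (Vec Nat 0) 2 (vnil Nat) (vcons (Vec Nat 0) 1 (vnil Nat) (vcons (Vec Nat 0) 0 (vnil Nat) (vnil (Vec Nat 0)))))
the term's type:
  Vec (Vec Nat 0) 4


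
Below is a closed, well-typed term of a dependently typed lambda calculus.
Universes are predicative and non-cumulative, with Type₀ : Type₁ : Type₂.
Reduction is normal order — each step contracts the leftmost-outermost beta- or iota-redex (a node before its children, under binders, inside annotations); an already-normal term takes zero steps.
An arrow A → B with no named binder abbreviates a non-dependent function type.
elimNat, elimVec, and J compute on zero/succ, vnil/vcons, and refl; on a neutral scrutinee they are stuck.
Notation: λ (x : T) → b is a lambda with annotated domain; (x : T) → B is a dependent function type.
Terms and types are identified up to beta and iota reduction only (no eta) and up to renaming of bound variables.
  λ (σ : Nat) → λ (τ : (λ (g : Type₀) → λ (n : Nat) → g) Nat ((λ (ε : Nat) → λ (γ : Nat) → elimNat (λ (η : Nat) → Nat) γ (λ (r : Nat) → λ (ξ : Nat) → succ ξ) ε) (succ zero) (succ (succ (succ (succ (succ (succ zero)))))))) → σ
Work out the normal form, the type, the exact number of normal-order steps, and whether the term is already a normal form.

reduced normal form:
  λ (σ : Nat) → λ (τ : Nat) → σ
the term's type:
  Nat → Nat → Nat
normal-order step count: 2
already normal: no
first contracted redex: a beta-redex


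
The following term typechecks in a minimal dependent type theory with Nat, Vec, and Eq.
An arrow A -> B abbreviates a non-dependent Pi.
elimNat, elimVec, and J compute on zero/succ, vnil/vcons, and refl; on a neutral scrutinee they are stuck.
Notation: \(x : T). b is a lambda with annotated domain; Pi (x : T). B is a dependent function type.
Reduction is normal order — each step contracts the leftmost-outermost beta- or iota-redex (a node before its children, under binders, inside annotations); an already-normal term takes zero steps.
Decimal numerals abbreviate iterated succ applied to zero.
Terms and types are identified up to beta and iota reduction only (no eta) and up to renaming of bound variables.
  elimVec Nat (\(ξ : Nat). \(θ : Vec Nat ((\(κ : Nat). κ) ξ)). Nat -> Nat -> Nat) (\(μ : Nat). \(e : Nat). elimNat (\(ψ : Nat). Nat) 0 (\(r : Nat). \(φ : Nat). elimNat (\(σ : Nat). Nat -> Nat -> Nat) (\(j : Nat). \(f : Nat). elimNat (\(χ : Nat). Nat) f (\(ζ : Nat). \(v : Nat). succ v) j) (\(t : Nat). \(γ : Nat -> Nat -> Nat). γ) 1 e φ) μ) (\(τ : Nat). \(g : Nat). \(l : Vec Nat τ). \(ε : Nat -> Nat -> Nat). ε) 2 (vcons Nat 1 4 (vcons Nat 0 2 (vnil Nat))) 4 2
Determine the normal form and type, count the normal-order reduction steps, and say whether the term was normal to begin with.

normal form:
  8
type:
  Nat
steps to reach normal form (normal order): 78
already normal: no
first redex: an elimVec iota-redex


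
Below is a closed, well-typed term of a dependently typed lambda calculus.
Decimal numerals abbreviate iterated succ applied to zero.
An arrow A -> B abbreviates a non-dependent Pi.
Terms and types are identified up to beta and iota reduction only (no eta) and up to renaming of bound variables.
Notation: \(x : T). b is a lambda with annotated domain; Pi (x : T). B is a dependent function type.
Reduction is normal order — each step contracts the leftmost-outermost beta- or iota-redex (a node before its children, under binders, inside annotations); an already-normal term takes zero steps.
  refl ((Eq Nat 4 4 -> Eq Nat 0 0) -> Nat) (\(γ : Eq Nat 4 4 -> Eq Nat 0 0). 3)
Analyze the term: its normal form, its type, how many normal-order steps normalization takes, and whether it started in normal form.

reduced normal form:
  refl ((Eq Nat 4 4 -> Eq Nat 0 0) -> Nat) (\(γ : Eq Nat 4 4 -> Eq Nat 0 0). 3)
inferred type:
  Eq ((Eq Nat 4 4 -> Eq Nat 0 0) -> Nat) (\(γ : Eq Nat 4 4 -> Eq Nat 0 0). 3) (\(y : Eq Nat 4 4 -> Eq Nat 0 0). 3)
reduction steps (normal order): 0
already normal: yes


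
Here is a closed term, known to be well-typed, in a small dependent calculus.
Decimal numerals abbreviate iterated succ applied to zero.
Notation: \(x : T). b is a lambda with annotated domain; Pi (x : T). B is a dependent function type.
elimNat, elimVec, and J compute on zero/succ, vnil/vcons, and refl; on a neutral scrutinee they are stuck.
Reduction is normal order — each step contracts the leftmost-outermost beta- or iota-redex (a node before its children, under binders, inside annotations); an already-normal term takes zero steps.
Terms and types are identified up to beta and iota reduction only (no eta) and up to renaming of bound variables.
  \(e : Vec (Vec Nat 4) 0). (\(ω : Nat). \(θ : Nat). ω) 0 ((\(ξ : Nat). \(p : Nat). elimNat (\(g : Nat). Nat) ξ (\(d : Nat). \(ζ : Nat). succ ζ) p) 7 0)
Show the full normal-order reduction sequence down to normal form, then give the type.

normal-order reduction sequence:
  \(e : Vec (Vec Nat 4) 0). (\(ω : Nat). \(θ : Nat). ω) 0 ((\(ξ : Nat). \(p : Nat). elimNat (\(g : Nat). Nat) ξ (\(d : Nat). \(ζ : Nat). succ ζ) p) 7 0)
  ~> \(e : Vec (Vec Nat 4) 0). (\(ω : Nat). 0) ((\(θ : Nat). \(ξ : Nat). elimNat (\(p : Nat). Nat) θ (\(g : Nat). \(d : Nat). succ d) ξ) 7 0)
  ~> \(e : Vec (Vec Nat 4) 0). 0
the term's type:
  Pi (e : Vec (Vec Nat 4) 0). Nat


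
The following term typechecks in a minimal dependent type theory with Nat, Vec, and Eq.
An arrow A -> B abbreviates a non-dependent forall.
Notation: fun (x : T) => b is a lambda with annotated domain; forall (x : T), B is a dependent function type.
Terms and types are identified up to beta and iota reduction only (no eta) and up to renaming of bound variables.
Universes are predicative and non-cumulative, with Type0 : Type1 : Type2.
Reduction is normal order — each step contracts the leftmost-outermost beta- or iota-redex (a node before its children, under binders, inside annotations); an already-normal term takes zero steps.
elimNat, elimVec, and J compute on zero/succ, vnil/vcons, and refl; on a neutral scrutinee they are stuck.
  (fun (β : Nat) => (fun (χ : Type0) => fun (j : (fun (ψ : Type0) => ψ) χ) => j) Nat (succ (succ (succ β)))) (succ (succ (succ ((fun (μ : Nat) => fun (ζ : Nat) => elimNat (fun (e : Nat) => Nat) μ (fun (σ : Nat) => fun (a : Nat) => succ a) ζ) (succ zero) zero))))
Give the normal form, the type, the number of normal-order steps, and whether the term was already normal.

resulting normal form:
  succ (succ (succ (succ (succ (succ (succ zero))))))
inferred type:
  Nat
reduction steps (normal order): 6
started in normal form: no
first redex: a beta-redex


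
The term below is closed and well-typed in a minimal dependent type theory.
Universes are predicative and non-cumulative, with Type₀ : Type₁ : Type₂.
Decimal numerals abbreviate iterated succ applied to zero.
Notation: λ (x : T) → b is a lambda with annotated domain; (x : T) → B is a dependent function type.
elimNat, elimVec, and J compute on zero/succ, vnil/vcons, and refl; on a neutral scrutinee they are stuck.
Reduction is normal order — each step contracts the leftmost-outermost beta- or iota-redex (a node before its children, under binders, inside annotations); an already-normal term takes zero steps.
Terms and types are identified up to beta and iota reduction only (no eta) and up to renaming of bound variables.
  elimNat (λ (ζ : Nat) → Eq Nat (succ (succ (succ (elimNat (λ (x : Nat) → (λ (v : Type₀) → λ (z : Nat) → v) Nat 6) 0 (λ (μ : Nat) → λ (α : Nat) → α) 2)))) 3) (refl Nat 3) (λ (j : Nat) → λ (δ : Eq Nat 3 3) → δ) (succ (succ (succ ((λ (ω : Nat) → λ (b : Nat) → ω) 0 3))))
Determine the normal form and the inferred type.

resulting normal form:
  refl Nat 3
inferred type:
  Eq Nat 3 3


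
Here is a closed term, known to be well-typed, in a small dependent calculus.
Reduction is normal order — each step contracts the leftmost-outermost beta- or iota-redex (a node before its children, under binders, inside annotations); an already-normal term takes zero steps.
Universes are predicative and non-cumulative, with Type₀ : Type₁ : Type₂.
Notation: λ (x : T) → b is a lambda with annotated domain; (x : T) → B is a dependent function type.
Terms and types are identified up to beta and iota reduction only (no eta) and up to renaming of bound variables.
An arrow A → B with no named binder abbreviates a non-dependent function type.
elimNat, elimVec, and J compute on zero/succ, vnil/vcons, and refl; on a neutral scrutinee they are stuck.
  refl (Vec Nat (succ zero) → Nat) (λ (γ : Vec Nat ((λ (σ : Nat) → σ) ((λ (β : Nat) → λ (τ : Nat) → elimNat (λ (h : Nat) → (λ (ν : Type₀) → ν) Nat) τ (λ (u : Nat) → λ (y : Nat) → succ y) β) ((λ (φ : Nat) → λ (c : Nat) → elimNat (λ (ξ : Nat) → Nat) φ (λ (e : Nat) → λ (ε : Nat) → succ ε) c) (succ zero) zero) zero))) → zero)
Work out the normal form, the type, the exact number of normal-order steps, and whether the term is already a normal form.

normal form:
  refl (Vec Nat (succ zero) → Nat) (λ (γ : Vec Nat (succ zero)) → zero)
inferred type:
  Eq (Vec Nat (succ zero) → Nat) (λ (γ : Vec Nat (succ zero)) → zero) (λ (σ : Vec Nat (succ zero)) → zero)
reduction steps (normal order): 11
already normal: no
first redex: a beta-redex
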